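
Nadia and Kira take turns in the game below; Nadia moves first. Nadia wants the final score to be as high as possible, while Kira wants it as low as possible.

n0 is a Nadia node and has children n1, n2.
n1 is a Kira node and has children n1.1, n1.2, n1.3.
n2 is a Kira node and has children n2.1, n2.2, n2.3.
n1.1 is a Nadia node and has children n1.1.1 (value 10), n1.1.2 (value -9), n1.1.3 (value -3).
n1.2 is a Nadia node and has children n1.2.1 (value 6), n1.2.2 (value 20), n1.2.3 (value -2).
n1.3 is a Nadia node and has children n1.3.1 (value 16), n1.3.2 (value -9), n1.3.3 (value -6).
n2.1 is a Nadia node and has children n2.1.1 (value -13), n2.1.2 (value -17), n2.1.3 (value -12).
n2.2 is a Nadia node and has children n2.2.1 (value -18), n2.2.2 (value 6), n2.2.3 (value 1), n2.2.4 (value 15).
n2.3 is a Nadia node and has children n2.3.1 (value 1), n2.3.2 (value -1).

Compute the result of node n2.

-12

n2.1 (Nadia): max(-13, -17, -12) = -12
n2.2 (Nadia): max(-18, 6, 1, 15) = 15
n2.3 (Nadia): max(1, -1) = 1
n2 (Kira): min(-12, 15, 1) = -12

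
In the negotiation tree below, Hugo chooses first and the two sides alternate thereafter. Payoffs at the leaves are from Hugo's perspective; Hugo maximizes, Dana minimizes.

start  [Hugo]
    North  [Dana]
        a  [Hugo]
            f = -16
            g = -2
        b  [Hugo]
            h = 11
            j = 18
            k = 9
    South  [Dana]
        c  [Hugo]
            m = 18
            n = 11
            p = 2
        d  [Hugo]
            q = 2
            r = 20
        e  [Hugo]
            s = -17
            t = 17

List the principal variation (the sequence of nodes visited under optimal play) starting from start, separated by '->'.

a (Hugo): max(-16, -2) = -2
b (Hugo): max(11, 18, 9) = 18
North (Dana): min(-2, 18) = -2
c (Hugo): max(18, 11, 2) = 18
d (Hugo): max(2, 20) = 20
e (Hugo): max(-17, 17) = 17
South (Dana): min(18, 20, 17) = 17
start (Hugo): max(-2, 17) = 17
At start, Hugo picks South (highest: 17).
At South, Dana picks e (lowest: 17).
At e, Hugo picks t (highest: 17).
Terminal value 17.

start -> South -> e -> t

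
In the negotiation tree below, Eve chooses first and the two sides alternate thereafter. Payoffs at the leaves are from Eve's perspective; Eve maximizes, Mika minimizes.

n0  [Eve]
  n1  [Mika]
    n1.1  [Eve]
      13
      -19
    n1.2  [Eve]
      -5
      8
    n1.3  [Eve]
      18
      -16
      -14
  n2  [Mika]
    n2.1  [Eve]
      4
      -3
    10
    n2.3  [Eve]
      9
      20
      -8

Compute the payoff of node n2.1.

n2.1 (Eve): max(4, -3) = 4

4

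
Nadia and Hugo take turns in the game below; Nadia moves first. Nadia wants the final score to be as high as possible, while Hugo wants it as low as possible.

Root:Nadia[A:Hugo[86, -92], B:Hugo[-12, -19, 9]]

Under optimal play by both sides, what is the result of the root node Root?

-19

A (Hugo): min(86, -92) = -92
B (Hugo): min(-12, -19, 9) = -19
Root (Nadia): max(-92, -19) = -19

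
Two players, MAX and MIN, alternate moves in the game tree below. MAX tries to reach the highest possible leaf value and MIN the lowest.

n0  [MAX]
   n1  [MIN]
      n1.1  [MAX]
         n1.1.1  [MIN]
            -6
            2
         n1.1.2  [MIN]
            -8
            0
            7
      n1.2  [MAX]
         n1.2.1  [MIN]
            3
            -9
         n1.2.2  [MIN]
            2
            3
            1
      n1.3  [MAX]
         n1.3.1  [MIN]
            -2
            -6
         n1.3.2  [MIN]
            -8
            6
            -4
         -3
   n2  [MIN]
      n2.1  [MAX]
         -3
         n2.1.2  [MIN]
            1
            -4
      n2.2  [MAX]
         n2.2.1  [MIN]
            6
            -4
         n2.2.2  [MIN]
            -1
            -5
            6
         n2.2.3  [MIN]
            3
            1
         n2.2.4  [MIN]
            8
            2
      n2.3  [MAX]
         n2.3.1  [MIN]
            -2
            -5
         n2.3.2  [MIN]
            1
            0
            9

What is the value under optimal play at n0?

n1.1.1 (MIN): min(-6, 2) = -6
n1.1.2 (MIN): min(-8, 0, 7) = -8
n1.1 (MAX): max(-6, -8) = -6
n1.2.1 (MIN): min(3, -9) = -9
n1.2.2 (MIN): min(2, 3, 1) = 1
n1.2 (MAX): max(-9, 1) = 1
n1.3.1 (MIN): min(-2, -6) = -6
n1.3.2 (MIN): min(-8, 6, -4) = -8
n1.3 (MAX): max(-6, -8, -3) = -3
n1 (MIN): min(-6, 1, -3) = -6
n2.1.2 (MIN): min(1, -4) = -4
n2.1 (MAX): max(-3, -4) = -3
n2.2.1 (MIN): min(6, -4) = -4
n2.2.2 (MIN): min(-1, -5, 6) = -5
n2.2.3 (MIN): min(3, 1) = 1
n2.2.4 (MIN): min(8, 2) = 2
n2.2 (MAX): max(-4, -5, 1, 2) = 2
n2.3.1 (MIN): min(-2, -5) = -5
n2.3.2 (MIN): min(1, 0, 9) = 0
n2.3 (MAX): max(-5, 0) = 0
n2 (MIN): min(-3, 2, 0) = -3
n0 (MAX): max(-6, -3) = -3

-3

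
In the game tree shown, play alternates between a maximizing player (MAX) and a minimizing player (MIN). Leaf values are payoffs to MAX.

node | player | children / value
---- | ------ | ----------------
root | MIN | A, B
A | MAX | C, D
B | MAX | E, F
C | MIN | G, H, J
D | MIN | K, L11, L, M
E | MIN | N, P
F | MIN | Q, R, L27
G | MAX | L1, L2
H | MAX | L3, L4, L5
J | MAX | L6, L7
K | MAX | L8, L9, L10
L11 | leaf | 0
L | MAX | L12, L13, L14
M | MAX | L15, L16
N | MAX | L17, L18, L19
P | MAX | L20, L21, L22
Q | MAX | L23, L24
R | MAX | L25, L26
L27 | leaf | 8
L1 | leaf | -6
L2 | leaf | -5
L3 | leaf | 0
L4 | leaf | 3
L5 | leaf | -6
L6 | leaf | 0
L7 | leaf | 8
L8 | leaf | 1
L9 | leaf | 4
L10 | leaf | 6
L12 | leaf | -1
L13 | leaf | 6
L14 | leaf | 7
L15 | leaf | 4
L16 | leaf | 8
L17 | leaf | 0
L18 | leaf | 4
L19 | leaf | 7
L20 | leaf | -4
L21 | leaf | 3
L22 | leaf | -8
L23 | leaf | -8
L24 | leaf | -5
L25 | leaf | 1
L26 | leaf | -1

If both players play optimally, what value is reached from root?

G (MAX): max(-6, -5) = -5
H (MAX): max(0, 3, -6) = 3
J (MAX): max(0, 8) = 8
C (MIN): min(-5, 3, 8) = -5
K (MAX): max(1, 4, 6) = 6
L (MAX): max(-1, 6, 7) = 7
M (MAX): max(4, 8) = 8
D (MIN): min(6, 0, 7, 8) = 0
A (MAX): max(-5, 0) = 0
N (MAX): max(0, 4, 7) = 7
P (MAX): max(-4, 3, -8) = 3
E (MIN): min(7, 3) = 3
Q (MAX): max(-8, -5) = -5
R (MAX): max(1, -1) = 1
F (MIN): min(-5, 1, 8) = -5
B (MAX): max(3, -5) = 3
root (MIN): min(0, 3) = 0

0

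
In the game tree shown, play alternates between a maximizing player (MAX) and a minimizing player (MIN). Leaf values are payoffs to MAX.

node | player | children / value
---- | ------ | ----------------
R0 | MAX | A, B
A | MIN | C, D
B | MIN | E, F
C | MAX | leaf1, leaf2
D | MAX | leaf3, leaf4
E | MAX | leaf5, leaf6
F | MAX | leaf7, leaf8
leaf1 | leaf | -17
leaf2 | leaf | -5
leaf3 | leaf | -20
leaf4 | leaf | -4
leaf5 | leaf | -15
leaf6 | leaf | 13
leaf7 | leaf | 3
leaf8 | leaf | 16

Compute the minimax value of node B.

E (MAX): max(-15, 13) = 13
F (MAX): max(3, 16) = 16
B (MIN): min(13, 16) = 13

13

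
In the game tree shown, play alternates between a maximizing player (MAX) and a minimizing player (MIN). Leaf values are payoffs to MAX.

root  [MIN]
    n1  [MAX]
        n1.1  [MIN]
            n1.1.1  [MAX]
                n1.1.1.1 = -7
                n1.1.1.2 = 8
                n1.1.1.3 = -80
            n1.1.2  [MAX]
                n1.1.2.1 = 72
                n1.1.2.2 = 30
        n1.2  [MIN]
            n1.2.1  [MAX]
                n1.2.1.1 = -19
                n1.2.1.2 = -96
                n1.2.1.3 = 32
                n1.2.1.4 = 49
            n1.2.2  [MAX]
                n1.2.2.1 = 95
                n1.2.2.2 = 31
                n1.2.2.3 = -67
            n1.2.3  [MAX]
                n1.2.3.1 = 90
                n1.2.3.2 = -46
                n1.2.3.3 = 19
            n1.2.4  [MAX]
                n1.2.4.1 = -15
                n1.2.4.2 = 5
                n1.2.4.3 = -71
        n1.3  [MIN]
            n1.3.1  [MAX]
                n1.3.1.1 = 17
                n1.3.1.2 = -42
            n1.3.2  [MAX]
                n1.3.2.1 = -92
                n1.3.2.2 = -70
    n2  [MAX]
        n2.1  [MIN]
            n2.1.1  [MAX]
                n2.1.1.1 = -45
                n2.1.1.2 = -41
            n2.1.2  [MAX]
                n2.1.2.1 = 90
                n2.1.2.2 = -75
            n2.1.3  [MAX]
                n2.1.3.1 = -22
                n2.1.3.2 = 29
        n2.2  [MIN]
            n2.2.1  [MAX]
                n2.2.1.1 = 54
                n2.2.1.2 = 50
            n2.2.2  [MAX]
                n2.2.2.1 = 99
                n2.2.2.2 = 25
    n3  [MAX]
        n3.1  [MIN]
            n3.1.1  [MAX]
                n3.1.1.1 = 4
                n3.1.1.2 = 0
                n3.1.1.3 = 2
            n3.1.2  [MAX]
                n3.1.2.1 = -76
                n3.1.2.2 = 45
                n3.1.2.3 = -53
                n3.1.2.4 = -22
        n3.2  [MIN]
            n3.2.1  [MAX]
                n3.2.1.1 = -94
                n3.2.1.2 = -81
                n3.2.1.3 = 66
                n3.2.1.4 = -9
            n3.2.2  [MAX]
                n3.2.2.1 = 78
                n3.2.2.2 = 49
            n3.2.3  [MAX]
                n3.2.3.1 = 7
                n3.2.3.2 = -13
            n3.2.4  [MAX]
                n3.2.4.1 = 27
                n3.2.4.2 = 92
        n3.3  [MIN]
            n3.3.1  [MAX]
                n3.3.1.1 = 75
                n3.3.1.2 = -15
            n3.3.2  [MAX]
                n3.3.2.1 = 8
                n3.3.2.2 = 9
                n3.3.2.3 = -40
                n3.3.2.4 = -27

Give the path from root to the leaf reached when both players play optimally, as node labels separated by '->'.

n1.1.1 (MAX): max(-7, 8, -80) = 8
n1.1.2 (MAX): max(72, 30) = 72
n1.1 (MIN): min(8, 72) = 8
n1.2.1 (MAX): max(-19, -96, 32, 49) = 49
n1.2.2 (MAX): max(95, 31, -67) = 95
n1.2.3 (MAX): max(90, -46, 19) = 90
n1.2.4 (MAX): max(-15, 5, -71) = 5
n1.2 (MIN): min(49, 95, 90, 5) = 5
n1.3.1 (MAX): max(17, -42) = 17
n1.3.2 (MAX): max(-92, -70) = -70
n1.3 (MIN): min(17, -70) = -70
n1 (MAX): max(8, 5, -70) = 8
n2.1.1 (MAX): max(-45, -41) = -41
n2.1.2 (MAX): max(90, -75) = 90
n2.1.3 (MAX): max(-22, 29) = 29
n2.1 (MIN): min(-41, 90, 29) = -41
n2.2.1 (MAX): max(54, 50) = 54
n2.2.2 (MAX): max(99, 25) = 99
n2.2 (MIN): min(54, 99) = 54
n2 (MAX): max(-41, 54) = 54
n3.1.1 (MAX): max(4, 0, 2) = 4
n3.1.2 (MAX): max(-76, 45, -53, -22) = 45
n3.1 (MIN): min(4, 45) = 4
n3.2.1 (MAX): max(-94, -81, 66, -9) = 66
n3.2.2 (MAX): max(78, 49) = 78
n3.2.3 (MAX): max(7, -13) = 7
n3.2.4 (MAX): max(27, 92) = 92
n3.2 (MIN): min(66, 78, 7, 92) = 7
n3.3.1 (MAX): max(75, -15) = 75
n3.3.2 (MAX): max(8, 9, -40, -27) = 9
n3.3 (MIN): min(75, 9) = 9
n3 (MAX): max(4, 7, 9) = 9
root (MIN): min(8, 54, 9) = 8
At root, MIN picks n1 (lowest: 8).
At n1, MAX picks n1.1 (highest: 8).
At n1.1, MIN picks n1.1.1 (lowest: 8).
At n1.1.1, MAX picks n1.1.1.2 (highest: 8).
Terminal value 8.

root -> n1 -> n1.1 -> n1.1.1 -> n1.1.1.2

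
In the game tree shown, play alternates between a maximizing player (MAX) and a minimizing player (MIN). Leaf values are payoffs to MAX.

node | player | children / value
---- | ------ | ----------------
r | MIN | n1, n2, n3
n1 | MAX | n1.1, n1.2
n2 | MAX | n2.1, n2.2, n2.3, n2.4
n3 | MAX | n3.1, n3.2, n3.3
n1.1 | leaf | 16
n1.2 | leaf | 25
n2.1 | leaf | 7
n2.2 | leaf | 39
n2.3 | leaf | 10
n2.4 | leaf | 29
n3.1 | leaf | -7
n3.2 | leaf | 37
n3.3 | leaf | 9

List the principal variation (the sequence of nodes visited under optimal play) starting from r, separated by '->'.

r -> n1 -> n1.2

n1 (MAX): max(16, 25) = 25
n2 (MAX): max(7, 39, 10, 29) = 39
n3 (MAX): max(-7, 37, 9) = 37
r (MIN): min(25, 39, 37) = 25
At r, MIN picks n1 (lowest: 25).
At n1, MAX picks n1.2 (highest: 25).
Terminal value 25.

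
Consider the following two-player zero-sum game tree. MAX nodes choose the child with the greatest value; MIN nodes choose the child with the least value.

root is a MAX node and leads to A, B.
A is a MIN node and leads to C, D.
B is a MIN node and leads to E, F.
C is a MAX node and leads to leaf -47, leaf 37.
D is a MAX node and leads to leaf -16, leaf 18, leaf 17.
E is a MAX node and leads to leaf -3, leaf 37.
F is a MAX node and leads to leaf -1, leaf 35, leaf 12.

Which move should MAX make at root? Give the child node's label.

C (MAX): max(-47, 37) = 37
D (MAX): max(-16, 18, 17) = 18
A (MIN): min(37, 18) = 18
E (MAX): max(-3, 37) = 37
F (MAX): max(-1, 35, 12) = 35
B (MIN): min(37, 35) = 35
root (MAX): max(18, 35) = 35
MAX at root wants the highest of {A=18, B=35}, so chooses B.

B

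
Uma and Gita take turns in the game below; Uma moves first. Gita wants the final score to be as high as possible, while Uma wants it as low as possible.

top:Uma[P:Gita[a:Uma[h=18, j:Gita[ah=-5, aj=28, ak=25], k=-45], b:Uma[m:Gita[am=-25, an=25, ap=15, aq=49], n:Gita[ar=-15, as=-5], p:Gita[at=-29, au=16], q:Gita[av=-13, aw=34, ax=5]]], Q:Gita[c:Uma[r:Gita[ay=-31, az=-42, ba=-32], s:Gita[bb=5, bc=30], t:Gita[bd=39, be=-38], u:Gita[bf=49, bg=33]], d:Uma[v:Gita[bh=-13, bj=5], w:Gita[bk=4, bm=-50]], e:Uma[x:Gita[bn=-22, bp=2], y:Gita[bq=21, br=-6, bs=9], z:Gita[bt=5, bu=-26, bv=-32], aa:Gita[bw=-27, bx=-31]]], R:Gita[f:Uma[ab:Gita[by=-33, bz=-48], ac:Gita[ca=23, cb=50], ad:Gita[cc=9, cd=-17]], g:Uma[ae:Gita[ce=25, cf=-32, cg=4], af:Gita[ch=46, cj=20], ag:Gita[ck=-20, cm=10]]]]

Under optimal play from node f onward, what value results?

-33

ab (Gita): max(-33, -48) = -33
ac (Gita): max(23, 50) = 50
ad (Gita): max(9, -17) = 9
f (Uma): min(-33, 50, 9) = -33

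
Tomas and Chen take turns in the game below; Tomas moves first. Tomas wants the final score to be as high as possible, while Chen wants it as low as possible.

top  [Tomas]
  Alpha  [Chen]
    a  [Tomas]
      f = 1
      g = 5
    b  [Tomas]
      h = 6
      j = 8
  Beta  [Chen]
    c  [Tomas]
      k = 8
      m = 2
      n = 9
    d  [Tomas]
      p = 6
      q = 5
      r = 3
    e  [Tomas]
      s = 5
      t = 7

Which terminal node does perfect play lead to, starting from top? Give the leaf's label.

a (Tomas): max(1, 5) = 5
b (Tomas): max(6, 8) = 8
Alpha (Chen): min(5, 8) = 5
c (Tomas): max(8, 2, 9) = 9
d (Tomas): max(6, 5, 3) = 6
e (Tomas): max(5, 7) = 7
Beta (Chen): min(9, 6, 7) = 6
top (Tomas): max(5, 6) = 6
At top, Tomas picks Beta (highest: 6).
At Beta, Chen picks d (lowest: 6).
At d, Tomas picks p (highest: 6).
Terminal value 6.

p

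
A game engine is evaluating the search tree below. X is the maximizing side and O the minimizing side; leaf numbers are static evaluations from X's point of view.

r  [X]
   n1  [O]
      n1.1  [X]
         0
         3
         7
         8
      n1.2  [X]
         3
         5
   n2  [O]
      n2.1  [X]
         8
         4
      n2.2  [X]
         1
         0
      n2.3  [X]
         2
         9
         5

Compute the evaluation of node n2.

n2.1 (X): max(8, 4) = 8
n2.2 (X): max(1, 0) = 1
n2.3 (X): max(2, 9, 5) = 9
n2 (O): min(8, 1, 9) = 1

1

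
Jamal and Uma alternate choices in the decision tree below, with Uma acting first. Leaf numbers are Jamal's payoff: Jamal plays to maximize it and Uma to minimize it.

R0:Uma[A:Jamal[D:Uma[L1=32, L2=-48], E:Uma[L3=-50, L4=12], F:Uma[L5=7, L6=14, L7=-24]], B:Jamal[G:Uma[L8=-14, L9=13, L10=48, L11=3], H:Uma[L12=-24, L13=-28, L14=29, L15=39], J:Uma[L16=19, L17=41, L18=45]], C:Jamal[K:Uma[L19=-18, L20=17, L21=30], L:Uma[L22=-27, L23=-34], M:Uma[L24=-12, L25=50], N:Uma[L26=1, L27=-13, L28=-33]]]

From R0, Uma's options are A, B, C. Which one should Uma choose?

A

D (Uma): min(32, -48) = -48
E (Uma): min(-50, 12) = -50
F (Uma): min(7, 14, -24) = -24
A (Jamal): max(-48, -50, -24) = -24
G (Uma): min(-14, 13, 48, 3) = -14
H (Uma): min(-24, -28, 29, 39) = -28
J (Uma): min(19, 41, 45) = 19
B (Jamal): max(-14, -28, 19) = 19
K (Uma): min(-18, 17, 30) = -18
L (Uma): min(-27, -34) = -34
M (Uma): min(-12, 50) = -12
N (Uma): min(1, -13, -33) = -33
C (Jamal): max(-18, -34, -12, -33) = -12
R0 (Uma): min(-24, 19, -12) = -24
Uma at R0 wants the lowest of {A=-24, B=19, C=-12}, so chooses A.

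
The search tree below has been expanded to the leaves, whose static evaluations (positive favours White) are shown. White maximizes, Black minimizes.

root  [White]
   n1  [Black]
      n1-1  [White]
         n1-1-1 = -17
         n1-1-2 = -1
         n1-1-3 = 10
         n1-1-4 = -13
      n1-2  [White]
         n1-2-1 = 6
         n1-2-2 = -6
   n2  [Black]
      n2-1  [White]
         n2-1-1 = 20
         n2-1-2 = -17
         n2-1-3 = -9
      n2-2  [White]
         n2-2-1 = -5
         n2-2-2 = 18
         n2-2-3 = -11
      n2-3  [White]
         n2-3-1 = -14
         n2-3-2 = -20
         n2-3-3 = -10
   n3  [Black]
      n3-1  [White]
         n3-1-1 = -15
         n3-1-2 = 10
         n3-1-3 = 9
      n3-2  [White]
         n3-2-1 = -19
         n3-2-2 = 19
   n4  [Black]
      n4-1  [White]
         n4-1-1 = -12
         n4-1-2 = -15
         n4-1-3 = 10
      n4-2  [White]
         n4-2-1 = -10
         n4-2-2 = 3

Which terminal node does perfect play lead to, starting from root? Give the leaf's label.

n1-1 (White): max(-17, -1, 10, -13) = 10
n1-2 (White): max(6, -6) = 6
n1 (Black): min(10, 6) = 6
n2-1 (White): max(20, -17, -9) = 20
n2-2 (White): max(-5, 18, -11) = 18
n2-3 (White): max(-14, -20, -10) = -10
n2 (Black): min(20, 18, -10) = -10
n3-1 (White): max(-15, 10, 9) = 10
n3-2 (White): max(-19, 19) = 19
n3 (Black): min(10, 19) = 10
n4-1 (White): max(-12, -15, 10) = 10
n4-2 (White): max(-10, 3) = 3
n4 (Black): min(10, 3) = 3
root (White): max(6, -10, 10, 3) = 10
At root, White picks n3 (highest: 10).
At n3, Black picks n3-1 (lowest: 10).
At n3-1, White picks n3-1-2 (highest: 10).
Terminal value 10.

n3-1-2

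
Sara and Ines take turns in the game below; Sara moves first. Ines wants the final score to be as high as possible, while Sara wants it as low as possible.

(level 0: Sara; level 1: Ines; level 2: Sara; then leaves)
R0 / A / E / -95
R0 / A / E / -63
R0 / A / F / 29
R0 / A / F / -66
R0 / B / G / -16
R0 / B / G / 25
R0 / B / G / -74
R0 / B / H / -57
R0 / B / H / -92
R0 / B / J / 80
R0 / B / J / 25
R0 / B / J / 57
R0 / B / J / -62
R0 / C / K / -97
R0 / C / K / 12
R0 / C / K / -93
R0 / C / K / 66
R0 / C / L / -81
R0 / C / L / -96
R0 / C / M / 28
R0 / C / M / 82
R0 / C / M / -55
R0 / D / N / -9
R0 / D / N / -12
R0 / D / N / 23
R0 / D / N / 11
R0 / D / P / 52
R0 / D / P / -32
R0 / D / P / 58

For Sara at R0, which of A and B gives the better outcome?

A

E (Sara): min(-95, -63) = -95
F (Sara): min(29, -66) = -66
A (Ines): max(-95, -66) = -66
G (Sara): min(-16, 25, -74) = -74
H (Sara): min(-57, -92) = -92
J (Sara): min(80, 25, 57, -62) = -62
B (Ines): max(-74, -92, -62) = -62
Sara prefers the lower value; A=-66, B=-62. A is better since -66 < -62.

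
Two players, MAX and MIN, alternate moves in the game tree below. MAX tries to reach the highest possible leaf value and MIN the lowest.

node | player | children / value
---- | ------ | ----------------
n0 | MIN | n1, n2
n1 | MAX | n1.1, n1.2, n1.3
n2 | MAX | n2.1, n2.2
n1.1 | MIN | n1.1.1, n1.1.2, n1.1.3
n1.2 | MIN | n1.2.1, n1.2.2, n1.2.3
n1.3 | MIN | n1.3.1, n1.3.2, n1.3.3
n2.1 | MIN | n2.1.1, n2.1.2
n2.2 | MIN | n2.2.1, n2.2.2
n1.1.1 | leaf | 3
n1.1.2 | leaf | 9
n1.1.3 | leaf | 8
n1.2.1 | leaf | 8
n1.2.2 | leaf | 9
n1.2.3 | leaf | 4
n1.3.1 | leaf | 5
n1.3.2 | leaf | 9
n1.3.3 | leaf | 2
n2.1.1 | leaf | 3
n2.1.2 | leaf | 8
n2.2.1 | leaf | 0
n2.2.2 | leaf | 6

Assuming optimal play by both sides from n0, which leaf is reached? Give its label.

n2.1.1

n1.1 (MIN): min(3, 9, 8) = 3
n1.2 (MIN): min(8, 9, 4) = 4
n1.3 (MIN): min(5, 9, 2) = 2
n1 (MAX): max(3, 4, 2) = 4
n2.1 (MIN): min(3, 8) = 3
n2.2 (MIN): min(0, 6) = 0
n2 (MAX): max(3, 0) = 3
n0 (MIN): min(4, 3) = 3
At n0, MIN picks n2 (lowest: 3).
At n2, MAX picks n2.1 (highest: 3).
At n2.1, MIN picks n2.1.1 (lowest: 3).
Terminal value 3.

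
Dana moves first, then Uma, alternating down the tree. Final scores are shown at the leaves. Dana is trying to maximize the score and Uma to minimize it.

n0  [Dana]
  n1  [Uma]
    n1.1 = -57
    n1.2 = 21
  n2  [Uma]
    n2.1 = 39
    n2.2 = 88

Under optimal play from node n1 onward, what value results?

-57

n1 (Uma): min(-57, 21) = -57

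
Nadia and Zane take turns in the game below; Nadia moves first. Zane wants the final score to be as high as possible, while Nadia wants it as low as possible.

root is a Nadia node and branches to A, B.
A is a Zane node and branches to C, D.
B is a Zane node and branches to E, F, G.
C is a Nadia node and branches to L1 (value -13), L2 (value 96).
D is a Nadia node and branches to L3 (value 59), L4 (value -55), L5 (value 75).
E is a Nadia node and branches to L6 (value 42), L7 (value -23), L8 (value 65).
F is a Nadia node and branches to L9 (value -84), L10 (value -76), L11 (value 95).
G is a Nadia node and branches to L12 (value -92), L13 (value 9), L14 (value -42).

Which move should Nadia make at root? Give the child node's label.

C (Nadia): min(-13, 96) = -13
D (Nadia): min(59, -55, 75) = -55
A (Zane): max(-13, -55) = -13
E (Nadia): min(42, -23, 65) = -23
F (Nadia): min(-84, -76, 95) = -84
G (Nadia): min(-92, 9, -42) = -92
B (Zane): max(-23, -84, -92) = -23
root (Nadia): min(-13, -23) = -23
Nadia at root wants the lowest of {A=-13, B=-23}, so chooses B.

B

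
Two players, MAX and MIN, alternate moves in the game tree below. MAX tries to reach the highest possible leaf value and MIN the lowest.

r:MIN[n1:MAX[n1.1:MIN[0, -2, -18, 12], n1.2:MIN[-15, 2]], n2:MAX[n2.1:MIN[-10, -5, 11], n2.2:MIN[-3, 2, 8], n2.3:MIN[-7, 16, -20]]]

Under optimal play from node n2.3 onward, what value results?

-20

n2.3 (MIN): min(-7, 16, -20) = -20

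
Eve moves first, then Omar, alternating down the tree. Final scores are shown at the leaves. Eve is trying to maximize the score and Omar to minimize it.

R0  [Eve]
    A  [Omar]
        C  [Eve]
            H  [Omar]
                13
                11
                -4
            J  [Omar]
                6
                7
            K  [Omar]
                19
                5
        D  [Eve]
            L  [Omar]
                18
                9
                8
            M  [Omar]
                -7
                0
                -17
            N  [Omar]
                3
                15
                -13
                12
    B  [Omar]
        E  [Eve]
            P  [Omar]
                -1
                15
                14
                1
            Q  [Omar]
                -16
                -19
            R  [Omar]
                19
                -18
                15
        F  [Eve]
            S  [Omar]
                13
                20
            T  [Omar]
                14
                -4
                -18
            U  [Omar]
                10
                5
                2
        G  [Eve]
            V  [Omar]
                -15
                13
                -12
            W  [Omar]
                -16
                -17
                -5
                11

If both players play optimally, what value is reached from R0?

H (Omar): min(13, 11, -4) = -4
J (Omar): min(6, 7) = 6
K (Omar): min(19, 5) = 5
C (Eve): max(-4, 6, 5) = 6
L (Omar): min(18, 9, 8) = 8
M (Omar): min(-7, 0, -17) = -17
N (Omar): min(3, 15, -13, 12) = -13
D (Eve): max(8, -17, -13) = 8
A (Omar): min(6, 8) = 6
P (Omar): min(-1, 15, 14, 1) = -1
Q (Omar): min(-16, -19) = -19
R (Omar): min(19, -18, 15) = -18
E (Eve): max(-1, -19, -18) = -1
S (Omar): min(13, 20) = 13
T (Omar): min(14, -4, -18) = -18
U (Omar): min(10, 5, 2) = 2
F (Eve): max(13, -18, 2) = 13
V (Omar): min(-15, 13, -12) = -15
W (Omar): min(-16, -17, -5, 11) = -17
G (Eve): max(-15, -17) = -15
B (Omar): min(-1, 13, -15) = -15
R0 (Eve): max(6, -15) = 6

6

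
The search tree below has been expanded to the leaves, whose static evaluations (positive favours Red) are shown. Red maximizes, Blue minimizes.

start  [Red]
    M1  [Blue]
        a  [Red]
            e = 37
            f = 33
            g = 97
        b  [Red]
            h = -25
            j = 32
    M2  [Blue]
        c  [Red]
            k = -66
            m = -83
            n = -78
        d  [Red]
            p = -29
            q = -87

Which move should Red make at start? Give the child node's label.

a (Red): max(37, 33, 97) = 97
b (Red): max(-25, 32) = 32
M1 (Blue): min(97, 32) = 32
c (Red): max(-66, -83, -78) = -66
d (Red): max(-29, -87) = -29
M2 (Blue): min(-66, -29) = -66
start (Red): max(32, -66) = 32
Red at start wants the highest of {M1=32, M2=-66}, so chooses M1.

M1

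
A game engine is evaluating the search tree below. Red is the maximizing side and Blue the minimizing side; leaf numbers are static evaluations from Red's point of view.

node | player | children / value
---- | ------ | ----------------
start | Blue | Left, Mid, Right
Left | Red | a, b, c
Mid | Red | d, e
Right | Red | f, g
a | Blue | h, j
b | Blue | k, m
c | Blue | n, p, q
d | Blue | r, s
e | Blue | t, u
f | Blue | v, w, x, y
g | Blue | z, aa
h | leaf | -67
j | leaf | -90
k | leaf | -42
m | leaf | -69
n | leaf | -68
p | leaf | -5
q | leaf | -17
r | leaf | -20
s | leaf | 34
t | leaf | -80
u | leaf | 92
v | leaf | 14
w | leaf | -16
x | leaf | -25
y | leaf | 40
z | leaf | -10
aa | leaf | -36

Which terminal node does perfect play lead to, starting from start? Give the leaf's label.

a (Blue): min(-67, -90) = -90
b (Blue): min(-42, -69) = -69
c (Blue): min(-68, -5, -17) = -68
Left (Red): max(-90, -69, -68) = -68
d (Blue): min(-20, 34) = -20
e (Blue): min(-80, 92) = -80
Mid (Red): max(-20, -80) = -20
f (Blue): min(14, -16, -25, 40) = -25
g (Blue): min(-10, -36) = -36
Right (Red): max(-25, -36) = -25
start (Blue): min(-68, -20, -25) = -68
At start, Blue picks Left (lowest: -68).
At Left, Red picks c (highest: -68).
At c, Blue picks n (lowest: -68).
Terminal value -68.

n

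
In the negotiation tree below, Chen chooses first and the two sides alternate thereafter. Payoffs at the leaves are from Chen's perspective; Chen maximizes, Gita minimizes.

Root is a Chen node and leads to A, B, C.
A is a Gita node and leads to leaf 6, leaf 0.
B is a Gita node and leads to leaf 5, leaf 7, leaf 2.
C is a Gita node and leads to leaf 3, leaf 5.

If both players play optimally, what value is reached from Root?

3

A (Gita): min(6, 0) = 0
B (Gita): min(5, 7, 2) = 2
C (Gita): min(3, 5) = 3
Root (Chen): max(0, 2, 3) = 3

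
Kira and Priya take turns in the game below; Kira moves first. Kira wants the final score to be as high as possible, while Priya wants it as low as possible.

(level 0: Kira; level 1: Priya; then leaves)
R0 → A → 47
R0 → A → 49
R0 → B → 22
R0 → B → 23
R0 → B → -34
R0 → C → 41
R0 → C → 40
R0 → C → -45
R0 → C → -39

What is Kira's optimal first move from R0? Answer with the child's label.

A (Priya): min(47, 49) = 47
B (Priya): min(22, 23, -34) = -34
C (Priya): min(41, 40, -45, -39) = -45
R0 (Kira): max(47, -34, -45) = 47
Kira at R0 wants the highest of {A=47, B=-34, C=-45}, so chooses A.

A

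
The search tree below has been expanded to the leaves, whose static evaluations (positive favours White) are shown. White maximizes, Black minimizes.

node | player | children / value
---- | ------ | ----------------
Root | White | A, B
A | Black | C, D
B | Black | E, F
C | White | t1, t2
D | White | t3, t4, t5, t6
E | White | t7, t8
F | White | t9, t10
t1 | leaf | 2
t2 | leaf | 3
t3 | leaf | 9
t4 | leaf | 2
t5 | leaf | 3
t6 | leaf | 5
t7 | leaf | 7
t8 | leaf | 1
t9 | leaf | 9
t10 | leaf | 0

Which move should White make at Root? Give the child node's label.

C (White): max(2, 3) = 3
D (White): max(9, 2, 3, 5) = 9
A (Black): min(3, 9) = 3
E (White): max(7, 1) = 7
F (White): max(9, 0) = 9
B (Black): min(7, 9) = 7
Root (White): max(3, 7) = 7
White at Root wants the highest of {A=3, B=7}, so chooses B.

B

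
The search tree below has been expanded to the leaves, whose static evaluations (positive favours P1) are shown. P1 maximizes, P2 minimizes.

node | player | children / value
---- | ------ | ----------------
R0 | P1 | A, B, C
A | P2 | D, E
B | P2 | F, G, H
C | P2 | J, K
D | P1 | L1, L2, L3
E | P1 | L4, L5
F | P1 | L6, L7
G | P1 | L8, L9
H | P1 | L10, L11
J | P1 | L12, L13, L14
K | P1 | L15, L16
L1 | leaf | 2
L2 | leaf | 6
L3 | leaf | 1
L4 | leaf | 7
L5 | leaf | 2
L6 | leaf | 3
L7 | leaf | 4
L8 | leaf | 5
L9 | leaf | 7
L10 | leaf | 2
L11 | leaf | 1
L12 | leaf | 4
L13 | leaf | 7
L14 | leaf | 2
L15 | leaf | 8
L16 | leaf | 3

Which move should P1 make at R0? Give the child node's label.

C

D (P1): max(2, 6, 1) = 6
E (P1): max(7, 2) = 7
A (P2): min(6, 7) = 6
F (P1): max(3, 4) = 4
G (P1): max(5, 7) = 7
H (P1): max(2, 1) = 2
B (P2): min(4, 7, 2) = 2
J (P1): max(4, 7, 2) = 7
K (P1): max(8, 3) = 8
C (P2): min(7, 8) = 7
R0 (P1): max(6, 2, 7) = 7
P1 at R0 wants the highest of {A=6, B=2, C=7}, so chooses C.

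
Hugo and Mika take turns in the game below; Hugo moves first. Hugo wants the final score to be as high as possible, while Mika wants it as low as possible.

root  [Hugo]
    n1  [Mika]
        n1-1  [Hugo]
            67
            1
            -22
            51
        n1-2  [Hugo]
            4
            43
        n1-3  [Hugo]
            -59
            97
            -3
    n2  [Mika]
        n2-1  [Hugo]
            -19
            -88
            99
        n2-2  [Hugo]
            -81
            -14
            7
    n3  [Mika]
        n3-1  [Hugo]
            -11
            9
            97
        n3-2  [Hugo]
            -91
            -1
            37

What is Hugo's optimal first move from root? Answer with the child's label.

n1-1 (Hugo): max(67, 1, -22, 51) = 67
n1-2 (Hugo): max(4, 43) = 43
n1-3 (Hugo): max(-59, 97, -3) = 97
n1 (Mika): min(67, 43, 97) = 43
n2-1 (Hugo): max(-19, -88, 99) = 99
n2-2 (Hugo): max(-81, -14, 7) = 7
n2 (Mika): min(99, 7) = 7
n3-1 (Hugo): max(-11, 9, 97) = 97
n3-2 (Hugo): max(-91, -1, 37) = 37
n3 (Mika): min(97, 37) = 37
root (Hugo): max(43, 7, 37) = 43
Hugo at root wants the highest of {n1=43, n2=7, n3=37}, so chooses n1.

n1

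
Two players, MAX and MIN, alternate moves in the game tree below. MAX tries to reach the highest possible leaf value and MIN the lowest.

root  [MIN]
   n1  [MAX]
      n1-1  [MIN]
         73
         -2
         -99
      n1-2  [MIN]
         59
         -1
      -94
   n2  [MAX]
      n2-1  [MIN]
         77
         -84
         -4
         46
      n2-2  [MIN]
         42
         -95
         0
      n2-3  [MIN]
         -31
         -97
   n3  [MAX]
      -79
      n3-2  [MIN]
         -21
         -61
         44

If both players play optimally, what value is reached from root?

n1-1 (MIN): min(73, -2, -99) = -99
n1-2 (MIN): min(59, -1) = -1
n1 (MAX): max(-99, -1, -94) = -1
n2-1 (MIN): min(77, -84, -4, 46) = -84
n2-2 (MIN): min(42, -95, 0) = -95
n2-3 (MIN): min(-31, -97) = -97
n2 (MAX): max(-84, -95, -97) = -84
n3-2 (MIN): min(-21, -61, 44) = -61
n3 (MAX): max(-79, -61) = -61
root (MIN): min(-1, -84, -61) = -84

-84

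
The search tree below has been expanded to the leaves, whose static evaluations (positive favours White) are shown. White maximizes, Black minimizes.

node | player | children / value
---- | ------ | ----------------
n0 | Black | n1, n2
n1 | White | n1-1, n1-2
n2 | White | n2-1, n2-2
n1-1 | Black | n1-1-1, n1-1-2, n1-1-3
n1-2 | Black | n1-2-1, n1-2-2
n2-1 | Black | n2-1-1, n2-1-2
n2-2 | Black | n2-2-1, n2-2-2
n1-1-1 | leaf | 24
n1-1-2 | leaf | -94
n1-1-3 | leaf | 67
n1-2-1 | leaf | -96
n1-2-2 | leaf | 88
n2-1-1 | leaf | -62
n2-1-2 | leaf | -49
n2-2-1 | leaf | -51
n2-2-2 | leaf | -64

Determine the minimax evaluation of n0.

n1-1 (Black): min(24, -94, 67) = -94
n1-2 (Black): min(-96, 88) = -96
n1 (White): max(-94, -96) = -94
n2-1 (Black): min(-62, -49) = -62
n2-2 (Black): min(-51, -64) = -64
n2 (White): max(-62, -64) = -62
n0 (Black): min(-94, -62) = -94

-94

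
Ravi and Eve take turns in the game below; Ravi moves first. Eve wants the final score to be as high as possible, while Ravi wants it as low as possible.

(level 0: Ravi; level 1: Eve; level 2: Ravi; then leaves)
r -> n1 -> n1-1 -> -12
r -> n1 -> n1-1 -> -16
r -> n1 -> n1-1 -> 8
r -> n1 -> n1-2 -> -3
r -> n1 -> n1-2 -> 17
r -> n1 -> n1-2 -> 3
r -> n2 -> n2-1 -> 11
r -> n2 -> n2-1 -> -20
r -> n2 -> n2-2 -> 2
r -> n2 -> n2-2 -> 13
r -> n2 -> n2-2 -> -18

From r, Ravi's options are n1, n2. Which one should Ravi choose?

n2

n1-1 (Ravi): min(-12, -16, 8) = -16
n1-2 (Ravi): min(-3, 17, 3) = -3
n1 (Eve): max(-16, -3) = -3
n2-1 (Ravi): min(11, -20) = -20
n2-2 (Ravi): min(2, 13, -18) = -18
n2 (Eve): max(-20, -18) = -18
r (Ravi): min(-3, -18) = -18
Ravi at r wants the lowest of {n1=-3, n2=-18}, so chooses n2.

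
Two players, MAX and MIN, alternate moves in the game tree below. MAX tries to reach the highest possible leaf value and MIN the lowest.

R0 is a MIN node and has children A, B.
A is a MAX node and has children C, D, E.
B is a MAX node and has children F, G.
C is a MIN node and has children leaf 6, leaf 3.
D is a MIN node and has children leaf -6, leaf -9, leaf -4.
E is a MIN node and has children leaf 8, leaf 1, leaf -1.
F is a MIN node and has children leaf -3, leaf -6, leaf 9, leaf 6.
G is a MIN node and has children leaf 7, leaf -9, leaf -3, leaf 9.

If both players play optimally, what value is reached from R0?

-6

C (MIN): min(6, 3) = 3
D (MIN): min(-6, -9, -4) = -9
E (MIN): min(8, 1, -1) = -1
A (MAX): max(3, -9, -1) = 3
F (MIN): min(-3, -6, 9, 6) = -6
G (MIN): min(7, -9, -3, 9) = -9
B (MAX): max(-6, -9) = -6
R0 (MIN): min(3, -6) = -6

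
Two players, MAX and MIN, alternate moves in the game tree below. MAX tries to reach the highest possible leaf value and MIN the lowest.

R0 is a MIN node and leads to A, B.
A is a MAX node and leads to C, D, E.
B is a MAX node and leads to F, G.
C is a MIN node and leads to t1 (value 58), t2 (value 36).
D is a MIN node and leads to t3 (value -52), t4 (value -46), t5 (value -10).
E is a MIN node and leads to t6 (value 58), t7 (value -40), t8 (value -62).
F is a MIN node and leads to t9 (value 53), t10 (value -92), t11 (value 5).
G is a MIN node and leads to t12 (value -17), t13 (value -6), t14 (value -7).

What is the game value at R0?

C (MIN): min(58, 36) = 36
D (MIN): min(-52, -46, -10) = -52
E (MIN): min(58, -40, -62) = -62
A (MAX): max(36, -52, -62) = 36
F (MIN): min(53, -92, 5) = -92
G (MIN): min(-17, -6, -7) = -17
B (MAX): max(-92, -17) = -17
R0 (MIN): min(36, -17) = -17

-17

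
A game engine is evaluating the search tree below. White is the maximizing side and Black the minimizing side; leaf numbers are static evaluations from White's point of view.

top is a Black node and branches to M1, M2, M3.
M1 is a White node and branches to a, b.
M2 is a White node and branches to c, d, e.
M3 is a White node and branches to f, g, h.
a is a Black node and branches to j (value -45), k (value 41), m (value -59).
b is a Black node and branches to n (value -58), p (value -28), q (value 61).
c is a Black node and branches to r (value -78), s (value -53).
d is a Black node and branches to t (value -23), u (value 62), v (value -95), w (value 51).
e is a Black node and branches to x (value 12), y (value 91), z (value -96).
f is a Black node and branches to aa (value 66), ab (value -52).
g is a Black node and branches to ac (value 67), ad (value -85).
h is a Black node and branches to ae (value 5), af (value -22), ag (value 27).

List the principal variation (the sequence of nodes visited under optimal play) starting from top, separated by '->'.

a (Black): min(-45, 41, -59) = -59
b (Black): min(-58, -28, 61) = -58
M1 (White): max(-59, -58) = -58
c (Black): min(-78, -53) = -78
d (Black): min(-23, 62, -95, 51) = -95
e (Black): min(12, 91, -96) = -96
M2 (White): max(-78, -95, -96) = -78
f (Black): min(66, -52) = -52
g (Black): min(67, -85) = -85
h (Black): min(5, -22, 27) = -22
M3 (White): max(-52, -85, -22) = -22
top (Black): min(-58, -78, -22) = -78
At top, Black picks M2 (lowest: -78).
At M2, White picks c (highest: -78).
At c, Black picks r (lowest: -78).
Terminal value -78.

top -> M2 -> c -> r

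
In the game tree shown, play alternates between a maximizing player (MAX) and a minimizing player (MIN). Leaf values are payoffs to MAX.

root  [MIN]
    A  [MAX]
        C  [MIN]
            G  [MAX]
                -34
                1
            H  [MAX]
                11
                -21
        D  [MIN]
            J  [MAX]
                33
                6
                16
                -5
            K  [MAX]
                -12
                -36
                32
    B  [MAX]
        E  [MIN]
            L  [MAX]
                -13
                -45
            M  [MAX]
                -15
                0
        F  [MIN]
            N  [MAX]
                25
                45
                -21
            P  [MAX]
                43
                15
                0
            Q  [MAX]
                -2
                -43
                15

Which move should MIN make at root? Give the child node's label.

G (MAX): max(-34, 1) = 1
H (MAX): max(11, -21) = 11
C (MIN): min(1, 11) = 1
J (MAX): max(33, 6, 16, -5) = 33
K (MAX): max(-12, -36, 32) = 32
D (MIN): min(33, 32) = 32
A (MAX): max(1, 32) = 32
L (MAX): max(-13, -45) = -13
M (MAX): max(-15, 0) = 0
E (MIN): min(-13, 0) = -13
N (MAX): max(25, 45, -21) = 45
P (MAX): max(43, 15, 0) = 43
Q (MAX): max(-2, -43, 15) = 15
F (MIN): min(45, 43, 15) = 15
B (MAX): max(-13, 15) = 15
root (MIN): min(32, 15) = 15
MIN at root wants the lowest of {A=32, B=15}, so chooses B.

B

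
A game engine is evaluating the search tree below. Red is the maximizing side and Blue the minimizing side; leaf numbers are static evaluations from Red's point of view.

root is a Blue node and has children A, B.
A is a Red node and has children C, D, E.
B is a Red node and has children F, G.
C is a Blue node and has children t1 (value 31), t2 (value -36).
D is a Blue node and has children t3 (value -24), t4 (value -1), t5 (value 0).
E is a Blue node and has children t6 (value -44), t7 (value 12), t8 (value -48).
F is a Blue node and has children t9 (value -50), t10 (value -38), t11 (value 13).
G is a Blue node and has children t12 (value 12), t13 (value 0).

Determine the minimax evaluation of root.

-24

C (Blue): min(31, -36) = -36
D (Blue): min(-24, -1, 0) = -24
E (Blue): min(-44, 12, -48) = -48
A (Red): max(-36, -24, -48) = -24
F (Blue): min(-50, -38, 13) = -50
G (Blue): min(12, 0) = 0
B (Red): max(-50, 0) = 0
root (Blue): min(-24, 0) = -24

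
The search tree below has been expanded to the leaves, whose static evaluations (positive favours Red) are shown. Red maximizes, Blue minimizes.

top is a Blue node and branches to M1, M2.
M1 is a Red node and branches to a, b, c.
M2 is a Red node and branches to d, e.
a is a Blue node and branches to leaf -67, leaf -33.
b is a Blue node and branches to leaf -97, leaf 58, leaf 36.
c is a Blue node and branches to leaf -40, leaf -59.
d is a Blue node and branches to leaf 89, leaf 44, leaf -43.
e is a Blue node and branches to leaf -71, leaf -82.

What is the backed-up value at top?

a (Blue): min(-67, -33) = -67
b (Blue): min(-97, 58, 36) = -97
c (Blue): min(-40, -59) = -59
M1 (Red): max(-67, -97, -59) = -59
d (Blue): min(89, 44, -43) = -43
e (Blue): min(-71, -82) = -82
M2 (Red): max(-43, -82) = -43
top (Blue): min(-59, -43) = -59

-59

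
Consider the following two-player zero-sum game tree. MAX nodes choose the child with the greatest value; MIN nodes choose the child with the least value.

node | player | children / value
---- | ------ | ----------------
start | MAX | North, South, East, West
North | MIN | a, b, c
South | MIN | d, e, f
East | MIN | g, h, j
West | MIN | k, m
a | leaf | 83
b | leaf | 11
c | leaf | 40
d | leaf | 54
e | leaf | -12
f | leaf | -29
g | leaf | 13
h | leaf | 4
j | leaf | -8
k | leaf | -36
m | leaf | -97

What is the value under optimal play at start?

North (MIN): min(83, 11, 40) = 11
South (MIN): min(54, -12, -29) = -29
East (MIN): min(13, 4, -8) = -8
West (MIN): min(-36, -97) = -97
start (MAX): max(11, -29, -8, -97) = 11

11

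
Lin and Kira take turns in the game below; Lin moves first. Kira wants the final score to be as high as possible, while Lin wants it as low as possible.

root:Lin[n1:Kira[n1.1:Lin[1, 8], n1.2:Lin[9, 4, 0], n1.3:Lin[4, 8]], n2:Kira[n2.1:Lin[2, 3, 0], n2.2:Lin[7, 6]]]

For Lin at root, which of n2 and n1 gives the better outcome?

n2.1 (Lin): min(2, 3, 0) = 0
n2.2 (Lin): min(7, 6) = 6
n2 (Kira): max(0, 6) = 6
n1.1 (Lin): min(1, 8) = 1
n1.2 (Lin): min(9, 4, 0) = 0
n1.3 (Lin): min(4, 8) = 4
n1 (Kira): max(1, 0, 4) = 4
Lin prefers the lower value; n2=6, n1=4. n1 is better since 4 < 6.

n1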